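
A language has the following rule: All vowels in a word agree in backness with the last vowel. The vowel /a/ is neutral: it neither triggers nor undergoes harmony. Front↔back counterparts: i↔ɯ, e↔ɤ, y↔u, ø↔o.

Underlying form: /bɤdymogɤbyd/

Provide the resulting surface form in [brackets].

[bedymøgebyd]

/ɤ/ harmonizes with /y/ ([-back]) → [e]
/o/ harmonizes with /y/ ([-back]) → [ø]
/ɤ/ harmonizes with /y/ ([-back]) → [e]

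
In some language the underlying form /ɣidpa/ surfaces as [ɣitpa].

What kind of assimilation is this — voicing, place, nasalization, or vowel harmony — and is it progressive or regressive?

/d/→[t].
Each target copies a feature from the following segment, so the direction is regressive.

voicing assimilation, regressive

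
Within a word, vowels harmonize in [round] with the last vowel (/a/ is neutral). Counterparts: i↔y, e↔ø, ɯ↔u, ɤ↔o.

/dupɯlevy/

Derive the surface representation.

[dupuløvy]

/ɯ/ harmonizes with /y/ ([+round]) → [u]
/e/ harmonizes with /y/ ([+round]) → [ø]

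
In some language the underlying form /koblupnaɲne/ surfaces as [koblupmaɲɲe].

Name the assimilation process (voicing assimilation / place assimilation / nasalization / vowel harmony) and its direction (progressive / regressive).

place assimilation, progressive

/n/→[m] /n/→[ɲ].
Each target copies a feature from the preceding segment, so the direction is progressive.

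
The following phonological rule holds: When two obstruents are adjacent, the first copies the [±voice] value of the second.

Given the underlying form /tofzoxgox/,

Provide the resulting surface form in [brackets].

/f/ before /z/ (voiced) → [v]
/x/ before /g/ (voiced) → [ɣ]

[tovzoɣgox]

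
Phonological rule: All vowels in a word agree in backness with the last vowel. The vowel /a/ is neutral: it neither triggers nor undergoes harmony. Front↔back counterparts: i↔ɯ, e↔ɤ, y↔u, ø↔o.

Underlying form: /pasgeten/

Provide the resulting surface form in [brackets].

[pasgeten]

no segment meets the rule's conditions; no change.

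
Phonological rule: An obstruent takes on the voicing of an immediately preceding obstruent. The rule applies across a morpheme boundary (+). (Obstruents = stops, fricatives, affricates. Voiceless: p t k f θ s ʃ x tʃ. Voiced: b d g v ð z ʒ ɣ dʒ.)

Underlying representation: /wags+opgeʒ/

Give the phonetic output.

[wagz+opkeʒ]

/s/ after /g/ (voiced) → [z]
/g/ after /p/ (voiceless) → [k]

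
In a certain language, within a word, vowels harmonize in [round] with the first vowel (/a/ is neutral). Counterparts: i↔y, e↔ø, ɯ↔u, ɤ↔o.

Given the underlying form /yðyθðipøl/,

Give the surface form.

[yðyθðypøl]

/i/ harmonizes with /y/ ([+round]) → [y]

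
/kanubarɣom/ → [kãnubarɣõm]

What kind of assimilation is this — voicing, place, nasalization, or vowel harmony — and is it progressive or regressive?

/a/→[ã] /o/→[õ].
Each target copies a feature from the following segment, so the direction is regressive.

nasalization, regressive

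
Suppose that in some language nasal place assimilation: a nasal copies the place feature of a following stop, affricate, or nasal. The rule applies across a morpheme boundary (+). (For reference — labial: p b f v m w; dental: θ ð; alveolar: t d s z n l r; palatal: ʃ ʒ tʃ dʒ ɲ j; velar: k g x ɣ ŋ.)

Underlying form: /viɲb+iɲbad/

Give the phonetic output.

[vimb+imbad]

/ɲ/ before /b/ (labial) → [m]
/ɲ/ before /b/ (labial) → [m]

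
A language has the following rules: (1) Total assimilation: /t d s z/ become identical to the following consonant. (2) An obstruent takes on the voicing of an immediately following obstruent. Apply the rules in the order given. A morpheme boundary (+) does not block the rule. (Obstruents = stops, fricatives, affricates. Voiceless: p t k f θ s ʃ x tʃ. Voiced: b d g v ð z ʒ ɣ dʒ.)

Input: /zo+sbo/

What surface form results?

[zo+bbo]

Rule 1: /s/ before /b/ → [b] (total assimilation)
After rule 1: zo+bbo
Rule 2: no segment meets the rule's conditions; no change.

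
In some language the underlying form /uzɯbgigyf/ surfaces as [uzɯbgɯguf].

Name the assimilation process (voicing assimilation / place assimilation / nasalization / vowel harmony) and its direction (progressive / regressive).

/i/→[ɯ] /y/→[u].
Vowels agree with the first vowel, so the harmony is progressive.

vowel harmony, progressive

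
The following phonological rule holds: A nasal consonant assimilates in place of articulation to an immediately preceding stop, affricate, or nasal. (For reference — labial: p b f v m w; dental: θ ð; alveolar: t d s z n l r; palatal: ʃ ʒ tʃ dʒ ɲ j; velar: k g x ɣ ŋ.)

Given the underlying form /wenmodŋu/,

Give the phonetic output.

/m/ after /n/ (alveolar) → [n]
/ŋ/ after /d/ (alveolar) → [n]

[wennodnu]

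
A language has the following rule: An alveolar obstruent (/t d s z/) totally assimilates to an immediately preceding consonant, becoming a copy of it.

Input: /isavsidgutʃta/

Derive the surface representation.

[isavvidgutʃtʃa]

/s/ after /v/ → [v] (total assimilation)
/t/ after /tʃ/ → [tʃ] (total assimilation)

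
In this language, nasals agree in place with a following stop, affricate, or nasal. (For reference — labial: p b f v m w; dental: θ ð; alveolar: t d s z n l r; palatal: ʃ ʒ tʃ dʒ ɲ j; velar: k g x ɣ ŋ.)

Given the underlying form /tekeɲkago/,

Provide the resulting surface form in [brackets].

/ɲ/ before /k/ (velar) → [ŋ]

[tekeŋkago]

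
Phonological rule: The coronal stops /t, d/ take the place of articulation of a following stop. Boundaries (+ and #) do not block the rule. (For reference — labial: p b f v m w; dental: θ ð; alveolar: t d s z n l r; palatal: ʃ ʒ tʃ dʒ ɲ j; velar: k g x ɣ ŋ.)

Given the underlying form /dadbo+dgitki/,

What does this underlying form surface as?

/d/ before /b/ (labial) → [b]
/d/ before /g/ (velar) → [g]
/t/ before /k/ (velar) → [k]

[dabbo+ggikki]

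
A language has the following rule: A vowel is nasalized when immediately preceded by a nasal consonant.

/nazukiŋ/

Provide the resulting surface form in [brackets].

[nãzukiŋ]

/a/ after nasal /n/ → [ã]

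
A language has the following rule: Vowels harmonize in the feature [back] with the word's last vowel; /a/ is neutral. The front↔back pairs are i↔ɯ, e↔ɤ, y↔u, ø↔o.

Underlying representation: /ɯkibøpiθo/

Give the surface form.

[ɯkɯbopɯθo]

/i/ harmonizes with /o/ ([+back]) → [ɯ]
/ø/ harmonizes with /o/ ([+back]) → [o]
/i/ harmonizes with /o/ ([+back]) → [ɯ]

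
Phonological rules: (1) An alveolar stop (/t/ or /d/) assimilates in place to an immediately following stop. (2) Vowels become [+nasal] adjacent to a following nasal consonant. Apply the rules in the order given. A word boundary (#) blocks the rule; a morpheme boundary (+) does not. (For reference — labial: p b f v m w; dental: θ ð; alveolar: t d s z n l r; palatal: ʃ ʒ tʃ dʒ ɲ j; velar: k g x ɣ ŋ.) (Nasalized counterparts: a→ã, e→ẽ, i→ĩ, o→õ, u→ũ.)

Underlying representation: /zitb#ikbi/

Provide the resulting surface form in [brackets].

Rule 1: /t/ before /b/ (labial) → [p]
After rule 1: zipb#ikbi
Rule 2: no segment meets the rule's conditions; no change.

[zipb#ikbi]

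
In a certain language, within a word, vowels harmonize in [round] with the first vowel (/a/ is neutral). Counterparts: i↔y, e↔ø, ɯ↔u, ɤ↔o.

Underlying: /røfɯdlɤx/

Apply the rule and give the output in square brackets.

/ɯ/ harmonizes with /ø/ ([+round]) → [u]
/ɤ/ harmonizes with /ø/ ([+round]) → [o]

[røfudlox]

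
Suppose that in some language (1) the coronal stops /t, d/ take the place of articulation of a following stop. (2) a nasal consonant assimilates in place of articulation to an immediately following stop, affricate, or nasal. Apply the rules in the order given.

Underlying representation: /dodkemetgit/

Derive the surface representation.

Rule 1: /d/ before /k/ (velar) → [g]
Rule 1: /t/ before /g/ (velar) → [k]
After rule 1: dogkemekgit
Rule 2: no segment meets the rule's conditions; no change.

[dogkemekgit]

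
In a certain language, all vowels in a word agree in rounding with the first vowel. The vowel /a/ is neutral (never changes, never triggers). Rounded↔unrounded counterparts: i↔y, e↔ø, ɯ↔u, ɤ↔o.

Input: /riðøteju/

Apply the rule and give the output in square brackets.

/ø/ harmonizes with /i/ ([-round]) → [e]
/u/ harmonizes with /i/ ([-round]) → [ɯ]

[riðetejɯ]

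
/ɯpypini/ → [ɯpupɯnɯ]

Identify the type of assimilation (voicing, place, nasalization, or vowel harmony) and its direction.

vowel harmony, progressive

/y/→[u] /i/→[ɯ] /i/→[ɯ].
Vowels agree with the first vowel, so the harmony is progressive.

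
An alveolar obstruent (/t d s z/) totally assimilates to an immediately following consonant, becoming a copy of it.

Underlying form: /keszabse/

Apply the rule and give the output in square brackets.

/s/ before /z/ → [z] (total assimilation)

[kezzabse]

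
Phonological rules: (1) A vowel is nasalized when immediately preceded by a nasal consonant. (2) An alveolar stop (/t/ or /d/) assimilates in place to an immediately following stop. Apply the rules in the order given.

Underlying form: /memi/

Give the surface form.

Rule 1: /e/ after nasal /m/ → [ẽ]
Rule 1: /i/ after nasal /m/ → [ĩ]
After rule 1: mẽmĩ
Rule 2: no segment meets the rule's conditions; no change.

[mẽmĩ]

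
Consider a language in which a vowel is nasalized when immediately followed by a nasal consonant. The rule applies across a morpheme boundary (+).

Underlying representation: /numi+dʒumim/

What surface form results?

/u/ before nasal /m/ → [ũ]
/u/ before nasal /m/ → [ũ]
/i/ before nasal /m/ → [ĩ]

[nũmi+dʒũmĩm]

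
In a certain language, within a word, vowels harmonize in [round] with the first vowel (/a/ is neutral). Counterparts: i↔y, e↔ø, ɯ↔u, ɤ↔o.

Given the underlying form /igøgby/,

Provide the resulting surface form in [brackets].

/ø/ harmonizes with /i/ ([-round]) → [e]
/y/ harmonizes with /i/ ([-round]) → [i]

[igegbi]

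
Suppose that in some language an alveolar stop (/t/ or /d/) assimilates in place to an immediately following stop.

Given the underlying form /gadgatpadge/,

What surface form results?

[gaggappagge]

/d/ before /g/ (velar) → [g]
/t/ before /p/ (labial) → [p]
/d/ before /g/ (velar) → [g]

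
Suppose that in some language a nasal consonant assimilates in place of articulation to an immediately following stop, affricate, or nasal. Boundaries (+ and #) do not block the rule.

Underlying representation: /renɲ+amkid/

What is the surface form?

[reɲɲ+aŋkid]

/n/ before /ɲ/ (palatal) → [ɲ]
/m/ before /k/ (velar) → [ŋ]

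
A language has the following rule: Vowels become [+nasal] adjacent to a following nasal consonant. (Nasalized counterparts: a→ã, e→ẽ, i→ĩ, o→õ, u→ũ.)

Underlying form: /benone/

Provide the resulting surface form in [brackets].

[bẽnõne]

/e/ before nasal /n/ → [ẽ]
/o/ before nasal /n/ → [õ]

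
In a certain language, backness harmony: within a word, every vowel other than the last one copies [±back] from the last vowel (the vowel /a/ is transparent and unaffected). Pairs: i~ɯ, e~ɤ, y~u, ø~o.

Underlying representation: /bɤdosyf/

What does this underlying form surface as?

[bedøsyf]

/ɤ/ harmonizes with /y/ ([-back]) → [e]
/o/ harmonizes with /y/ ([-back]) → [ø]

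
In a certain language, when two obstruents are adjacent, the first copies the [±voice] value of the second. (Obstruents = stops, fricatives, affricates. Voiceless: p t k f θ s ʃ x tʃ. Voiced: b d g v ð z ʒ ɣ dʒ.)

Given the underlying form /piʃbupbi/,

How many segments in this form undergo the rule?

2

/ʃ/ before /b/ (voiced) → [ʒ]
/p/ before /b/ (voiced) → [b]
2 segments change.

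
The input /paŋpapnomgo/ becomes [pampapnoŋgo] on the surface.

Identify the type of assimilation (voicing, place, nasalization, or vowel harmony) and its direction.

place assimilation, regressive

/ŋ/→[m] /m/→[ŋ].
Each target copies a feature from the following segment, so the direction is regressive.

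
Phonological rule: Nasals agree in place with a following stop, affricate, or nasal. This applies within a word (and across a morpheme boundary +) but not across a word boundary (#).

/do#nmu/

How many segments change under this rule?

/n/ before /m/ (labial) → [m]
1 segment changes.

1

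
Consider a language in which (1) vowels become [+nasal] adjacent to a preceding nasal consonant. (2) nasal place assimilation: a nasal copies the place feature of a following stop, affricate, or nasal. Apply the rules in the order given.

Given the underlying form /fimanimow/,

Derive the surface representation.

Rule 1: /a/ after nasal /m/ → [ã]
Rule 1: /i/ after nasal /n/ → [ĩ]
Rule 1: /o/ after nasal /m/ → [õ]
After rule 1: fimãnĩmõw
Rule 2: no segment meets the rule's conditions; no change.

[fimãnĩmõw]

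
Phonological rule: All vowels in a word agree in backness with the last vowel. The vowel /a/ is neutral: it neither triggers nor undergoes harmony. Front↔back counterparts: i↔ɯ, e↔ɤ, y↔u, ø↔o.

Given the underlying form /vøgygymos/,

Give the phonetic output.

/ø/ harmonizes with /o/ ([+back]) → [o]
/y/ harmonizes with /o/ ([+back]) → [u]
/y/ harmonizes with /o/ ([+back]) → [u]

[vogugumos]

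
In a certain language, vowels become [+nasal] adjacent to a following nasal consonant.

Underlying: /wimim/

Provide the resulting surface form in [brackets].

/i/ before nasal /m/ → [ĩ]
/i/ before nasal /m/ → [ĩ]

[wĩmĩm]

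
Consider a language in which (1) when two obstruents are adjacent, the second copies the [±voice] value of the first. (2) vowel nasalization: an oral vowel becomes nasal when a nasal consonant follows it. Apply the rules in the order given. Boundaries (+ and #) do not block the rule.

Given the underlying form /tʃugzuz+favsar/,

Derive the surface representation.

[tʃugzuz+vavzar]

Rule 1: /f/ after /z/ (voiced) → [v]
Rule 1: /s/ after /v/ (voiced) → [z]
After rule 1: tʃugzuz+vavzar
Rule 2: no segment meets the rule's conditions; no change.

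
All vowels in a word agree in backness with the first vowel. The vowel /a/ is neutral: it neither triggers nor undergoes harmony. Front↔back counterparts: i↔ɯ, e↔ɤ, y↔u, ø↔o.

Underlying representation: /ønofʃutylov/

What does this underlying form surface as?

[ønøfʃytyløv]

/o/ harmonizes with /ø/ ([-back]) → [ø]
/u/ harmonizes with /ø/ ([-back]) → [y]
/o/ harmonizes with /ø/ ([-back]) → [ø]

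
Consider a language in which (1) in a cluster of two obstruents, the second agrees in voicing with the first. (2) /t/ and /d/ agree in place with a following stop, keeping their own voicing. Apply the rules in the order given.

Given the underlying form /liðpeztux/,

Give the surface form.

Rule 1: /p/ after /ð/ (voiced) → [b]
Rule 1: /t/ after /z/ (voiced) → [d]
After rule 1: liðbezdux
Rule 2: no segment meets the rule's conditions; no change.

[liðbezdux]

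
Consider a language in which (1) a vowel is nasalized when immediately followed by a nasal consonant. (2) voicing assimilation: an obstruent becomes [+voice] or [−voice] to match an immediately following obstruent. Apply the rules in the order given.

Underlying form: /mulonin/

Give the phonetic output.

[mulõnĩn]

Rule 1: /o/ before nasal /n/ → [õ]
Rule 1: /i/ before nasal /n/ → [ĩ]
After rule 1: mulõnĩn
Rule 2: no segment meets the rule's conditions; no change.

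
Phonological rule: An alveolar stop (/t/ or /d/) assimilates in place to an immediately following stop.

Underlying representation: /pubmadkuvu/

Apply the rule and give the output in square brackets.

[pubmagkuvu]

/d/ before /k/ (velar) → [g]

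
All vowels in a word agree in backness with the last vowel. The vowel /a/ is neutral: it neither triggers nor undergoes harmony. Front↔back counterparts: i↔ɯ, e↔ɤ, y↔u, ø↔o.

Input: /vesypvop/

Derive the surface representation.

/e/ harmonizes with /o/ ([+back]) → [ɤ]
/y/ harmonizes with /o/ ([+back]) → [u]

[vɤsupvop]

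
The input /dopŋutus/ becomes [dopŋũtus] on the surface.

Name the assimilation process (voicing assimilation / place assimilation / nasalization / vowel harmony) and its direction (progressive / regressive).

nasalization, progressive

/u/→[ũ].
Each target copies a feature from the preceding segment, so the direction is progressive.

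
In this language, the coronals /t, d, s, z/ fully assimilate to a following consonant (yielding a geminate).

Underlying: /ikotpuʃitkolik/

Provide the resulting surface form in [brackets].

/t/ before /p/ → [p] (total assimilation)
/t/ before /k/ → [k] (total assimilation)

[ikoppuʃikkolik]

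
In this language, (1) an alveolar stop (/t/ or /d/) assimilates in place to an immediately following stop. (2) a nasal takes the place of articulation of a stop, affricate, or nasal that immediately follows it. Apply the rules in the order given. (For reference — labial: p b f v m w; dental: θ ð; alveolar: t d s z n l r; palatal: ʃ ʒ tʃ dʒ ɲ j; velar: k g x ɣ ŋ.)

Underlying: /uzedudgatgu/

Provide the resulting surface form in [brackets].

[uzeduggakgu]

Rule 1: /d/ before /g/ (velar) → [g]
Rule 1: /t/ before /g/ (velar) → [k]
After rule 1: uzeduggakgu
Rule 2: no segment meets the rule's conditions; no change.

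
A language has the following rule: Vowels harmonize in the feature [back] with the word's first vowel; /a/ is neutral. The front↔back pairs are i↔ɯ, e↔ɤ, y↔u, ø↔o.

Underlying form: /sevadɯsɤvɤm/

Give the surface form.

[sevadisevem]

/ɯ/ harmonizes with /e/ ([-back]) → [i]
/ɤ/ harmonizes with /e/ ([-back]) → [e]
/ɤ/ harmonizes with /e/ ([-back]) → [e]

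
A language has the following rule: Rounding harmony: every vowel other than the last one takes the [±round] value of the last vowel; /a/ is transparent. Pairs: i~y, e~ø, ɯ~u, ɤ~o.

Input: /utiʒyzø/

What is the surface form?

/i/ harmonizes with /ø/ ([+round]) → [y]

[utyʒyzø]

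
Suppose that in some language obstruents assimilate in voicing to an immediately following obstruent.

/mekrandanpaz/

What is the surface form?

[mekrandanpaz]

no segment meets the rule's conditions; no change.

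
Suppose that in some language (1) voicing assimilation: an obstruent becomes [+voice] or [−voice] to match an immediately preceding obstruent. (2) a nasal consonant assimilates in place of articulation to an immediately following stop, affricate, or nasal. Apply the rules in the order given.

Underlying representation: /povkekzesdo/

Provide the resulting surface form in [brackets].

[povgeksesto]

Rule 1: /k/ after /v/ (voiced) → [g]
Rule 1: /z/ after /k/ (voiceless) → [s]
Rule 1: /d/ after /s/ (voiceless) → [t]
After rule 1: povgeksesto
Rule 2: no segment meets the rule's conditions; no change.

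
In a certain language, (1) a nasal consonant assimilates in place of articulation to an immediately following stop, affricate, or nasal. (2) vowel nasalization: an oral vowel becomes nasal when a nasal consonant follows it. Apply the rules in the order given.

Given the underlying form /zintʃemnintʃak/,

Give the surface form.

Rule 1: /n/ before /tʃ/ (palatal) → [ɲ]
Rule 1: /m/ before /n/ (alveolar) → [n]
Rule 1: /n/ before /tʃ/ (palatal) → [ɲ]
After rule 1: ziɲtʃenniɲtʃak
Rule 2: /i/ before nasal /ɲ/ → [ĩ]
Rule 2: /e/ before nasal /n/ → [ẽ]
Rule 2: /i/ before nasal /ɲ/ → [ĩ]

[zĩɲtʃẽnnĩɲtʃak]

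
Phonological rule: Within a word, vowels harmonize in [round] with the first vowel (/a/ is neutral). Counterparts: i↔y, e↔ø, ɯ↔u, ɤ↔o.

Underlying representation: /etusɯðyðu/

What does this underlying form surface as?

/u/ harmonizes with /e/ ([-round]) → [ɯ]
/y/ harmonizes with /e/ ([-round]) → [i]
/u/ harmonizes with /e/ ([-round]) → [ɯ]

[etɯsɯðiðɯ]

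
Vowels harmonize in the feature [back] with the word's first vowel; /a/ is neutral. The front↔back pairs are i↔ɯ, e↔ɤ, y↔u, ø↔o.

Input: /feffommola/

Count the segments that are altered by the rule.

/o/ harmonizes with /e/ ([-back]) → [ø]
/o/ harmonizes with /e/ ([-back]) → [ø]
2 segments change.

2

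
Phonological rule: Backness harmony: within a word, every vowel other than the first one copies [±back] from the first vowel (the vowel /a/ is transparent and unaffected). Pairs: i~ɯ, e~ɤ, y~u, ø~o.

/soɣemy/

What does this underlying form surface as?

/e/ harmonizes with /o/ ([+back]) → [ɤ]
/y/ harmonizes with /o/ ([+back]) → [u]

[soɣɤmu]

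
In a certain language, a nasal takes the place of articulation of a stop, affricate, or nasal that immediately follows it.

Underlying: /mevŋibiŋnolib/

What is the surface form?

[mevŋibinnolib]

/ŋ/ before /n/ (alveolar) → [n]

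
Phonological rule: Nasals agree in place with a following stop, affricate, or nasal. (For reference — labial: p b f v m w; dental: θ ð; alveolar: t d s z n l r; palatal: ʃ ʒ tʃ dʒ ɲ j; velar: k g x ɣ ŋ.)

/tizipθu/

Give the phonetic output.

no segment meets the rule's conditions; no change.

[tizipθu]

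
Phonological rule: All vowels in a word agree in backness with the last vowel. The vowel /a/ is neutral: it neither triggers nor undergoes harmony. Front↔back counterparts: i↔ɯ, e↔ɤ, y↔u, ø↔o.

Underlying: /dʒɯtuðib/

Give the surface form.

[dʒityðib]

/ɯ/ harmonizes with /i/ ([-back]) → [i]
/u/ harmonizes with /i/ ([-back]) → [y]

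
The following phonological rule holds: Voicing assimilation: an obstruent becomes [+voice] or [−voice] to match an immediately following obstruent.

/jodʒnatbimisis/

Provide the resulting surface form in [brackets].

/t/ before /b/ (voiced) → [d]

[jodʒnadbimisis]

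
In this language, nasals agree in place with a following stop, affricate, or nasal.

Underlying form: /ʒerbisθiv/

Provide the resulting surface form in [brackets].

no segment meets the rule's conditions; no change.

[ʒerbisθiv]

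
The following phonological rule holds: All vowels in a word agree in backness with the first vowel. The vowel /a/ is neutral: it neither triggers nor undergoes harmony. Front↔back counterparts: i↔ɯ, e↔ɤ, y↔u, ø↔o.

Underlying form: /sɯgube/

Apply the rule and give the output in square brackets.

[sɯgubɤ]

/e/ harmonizes with /ɯ/ ([+back]) → [ɤ]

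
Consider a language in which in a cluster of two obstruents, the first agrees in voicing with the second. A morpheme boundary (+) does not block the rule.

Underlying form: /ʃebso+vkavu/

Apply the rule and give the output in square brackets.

/b/ before /s/ (voiceless) → [p]
/v/ before /k/ (voiceless) → [f]

[ʃepso+fkavu]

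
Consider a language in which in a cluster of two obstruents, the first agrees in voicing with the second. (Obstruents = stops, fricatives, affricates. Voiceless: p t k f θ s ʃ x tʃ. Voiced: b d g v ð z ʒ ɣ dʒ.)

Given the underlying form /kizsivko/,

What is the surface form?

[kissifko]

/z/ before /s/ (voiceless) → [s]
/v/ before /k/ (voiceless) → [f]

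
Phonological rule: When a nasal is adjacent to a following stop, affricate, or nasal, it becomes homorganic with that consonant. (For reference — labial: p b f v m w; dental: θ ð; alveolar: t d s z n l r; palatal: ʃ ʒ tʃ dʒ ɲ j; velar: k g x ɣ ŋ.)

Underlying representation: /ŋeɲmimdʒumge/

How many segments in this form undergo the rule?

/ɲ/ before /m/ (labial) → [m]
/m/ before /dʒ/ (palatal) → [ɲ]
/m/ before /g/ (velar) → [ŋ]
3 segments change.

3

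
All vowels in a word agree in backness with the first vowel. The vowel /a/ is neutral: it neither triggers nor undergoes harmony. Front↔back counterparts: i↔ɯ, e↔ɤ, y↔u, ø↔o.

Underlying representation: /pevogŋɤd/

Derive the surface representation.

[pevøgŋed]

/o/ harmonizes with /e/ ([-back]) → [ø]
/ɤ/ harmonizes with /e/ ([-back]) → [e]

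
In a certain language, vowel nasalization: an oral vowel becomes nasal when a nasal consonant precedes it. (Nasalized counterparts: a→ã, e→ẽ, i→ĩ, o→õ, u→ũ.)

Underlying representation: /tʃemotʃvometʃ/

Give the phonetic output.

/o/ after nasal /m/ → [õ]
/e/ after nasal /m/ → [ẽ]

[tʃemõtʃvomẽtʃ]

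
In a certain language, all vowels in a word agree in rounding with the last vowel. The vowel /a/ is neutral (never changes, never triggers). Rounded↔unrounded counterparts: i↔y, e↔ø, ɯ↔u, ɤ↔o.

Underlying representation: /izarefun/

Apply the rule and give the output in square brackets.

[yzarøfun]

/i/ harmonizes with /u/ ([+round]) → [y]
/e/ harmonizes with /u/ ([+round]) → [ø]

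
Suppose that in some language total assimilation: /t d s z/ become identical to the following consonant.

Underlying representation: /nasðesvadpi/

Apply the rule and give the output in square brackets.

[naððevvappi]

/s/ before /ð/ → [ð] (total assimilation)
/s/ before /v/ → [v] (total assimilation)
/d/ before /p/ → [p] (total assimilation)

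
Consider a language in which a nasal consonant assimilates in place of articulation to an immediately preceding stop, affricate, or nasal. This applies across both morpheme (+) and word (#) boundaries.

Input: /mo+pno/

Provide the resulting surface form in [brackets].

[mo+pmo]

/n/ after /p/ (labial) → [m]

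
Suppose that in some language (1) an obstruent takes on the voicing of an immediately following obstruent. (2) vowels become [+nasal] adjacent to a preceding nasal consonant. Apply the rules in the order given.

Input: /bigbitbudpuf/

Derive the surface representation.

Rule 1: /t/ before /b/ (voiced) → [d]
Rule 1: /d/ before /p/ (voiceless) → [t]
After rule 1: bigbidbutpuf
Rule 2: no segment meets the rule's conditions; no change.

[bigbidbutpuf]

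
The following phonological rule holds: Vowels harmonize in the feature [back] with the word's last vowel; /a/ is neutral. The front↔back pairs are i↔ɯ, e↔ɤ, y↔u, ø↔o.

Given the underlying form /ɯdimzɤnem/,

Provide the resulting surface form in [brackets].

/ɯ/ harmonizes with /e/ ([-back]) → [i]
/ɤ/ harmonizes with /e/ ([-back]) → [e]

[idimzenem]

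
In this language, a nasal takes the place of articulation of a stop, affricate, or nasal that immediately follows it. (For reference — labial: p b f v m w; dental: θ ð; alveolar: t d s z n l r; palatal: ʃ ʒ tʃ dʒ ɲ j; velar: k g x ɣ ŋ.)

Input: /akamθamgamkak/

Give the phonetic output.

[akamθaŋgaŋkak]

/m/ before /g/ (velar) → [ŋ]
/m/ before /k/ (velar) → [ŋ]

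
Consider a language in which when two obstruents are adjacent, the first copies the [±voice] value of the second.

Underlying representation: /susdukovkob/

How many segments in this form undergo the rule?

/s/ before /d/ (voiced) → [z]
/v/ before /k/ (voiceless) → [f]
2 segments change.

2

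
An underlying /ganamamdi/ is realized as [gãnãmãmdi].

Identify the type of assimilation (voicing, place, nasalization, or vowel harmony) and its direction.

nasalization, regressive

/a/→[ã] /a/→[ã] /a/→[ã].
Each target copies a feature from the following segment, so the direction is regressive.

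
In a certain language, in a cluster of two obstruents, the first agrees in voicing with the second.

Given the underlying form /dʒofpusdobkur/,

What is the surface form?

/s/ before /d/ (voiced) → [z]
/b/ before /k/ (voiceless) → [p]

[dʒofpuzdopkur]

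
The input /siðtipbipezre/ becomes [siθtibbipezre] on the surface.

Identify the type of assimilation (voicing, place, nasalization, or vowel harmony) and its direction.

voicing assimilation, regressive

/ð/→[θ] /p/→[b].
Each target copies a feature from the following segment, so the direction is regressive.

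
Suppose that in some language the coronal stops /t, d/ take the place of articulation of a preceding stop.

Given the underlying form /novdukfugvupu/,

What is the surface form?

[novdukfugvupu]

no segment meets the rule's conditions; no change.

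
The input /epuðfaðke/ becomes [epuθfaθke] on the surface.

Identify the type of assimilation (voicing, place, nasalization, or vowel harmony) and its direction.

/ð/→[θ] /ð/→[θ].
Each target copies a feature from the following segment, so the direction is regressive.

voicing assimilation, regressive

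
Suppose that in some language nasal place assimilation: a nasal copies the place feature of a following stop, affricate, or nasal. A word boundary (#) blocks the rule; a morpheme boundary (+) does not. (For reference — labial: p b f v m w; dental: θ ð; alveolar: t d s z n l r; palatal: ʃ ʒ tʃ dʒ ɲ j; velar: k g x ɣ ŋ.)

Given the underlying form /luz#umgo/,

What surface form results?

[luz#uŋgo]

/m/ before /g/ (velar) → [ŋ]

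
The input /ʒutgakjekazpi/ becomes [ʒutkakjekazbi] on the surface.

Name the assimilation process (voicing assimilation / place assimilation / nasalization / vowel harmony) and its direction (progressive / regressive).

voicing assimilation, progressive

/g/→[k] /p/→[b].
Each target copies a feature from the preceding segment, so the direction is progressive.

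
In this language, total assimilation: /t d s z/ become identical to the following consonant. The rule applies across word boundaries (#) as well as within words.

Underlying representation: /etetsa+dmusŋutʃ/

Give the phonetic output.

[etessa+mmuŋŋutʃ]

/t/ before /s/ → [s] (total assimilation)
/d/ before /m/ → [m] (total assimilation)
/s/ before /ŋ/ → [ŋ] (total assimilation)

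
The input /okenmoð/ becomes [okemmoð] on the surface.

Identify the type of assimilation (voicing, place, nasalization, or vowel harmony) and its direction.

place assimilation, regressive

/n/→[m].
Each target copies a feature from the following segment, so the direction is regressive.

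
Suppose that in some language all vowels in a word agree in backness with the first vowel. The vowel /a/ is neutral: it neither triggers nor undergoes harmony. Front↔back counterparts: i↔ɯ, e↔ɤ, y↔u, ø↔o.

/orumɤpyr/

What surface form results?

/y/ harmonizes with /o/ ([+back]) → [u]

[orumɤpur]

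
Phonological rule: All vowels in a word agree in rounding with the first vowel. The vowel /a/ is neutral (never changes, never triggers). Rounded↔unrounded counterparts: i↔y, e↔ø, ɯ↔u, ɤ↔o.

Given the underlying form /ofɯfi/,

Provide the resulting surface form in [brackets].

[ofufy]

/ɯ/ harmonizes with /o/ ([+round]) → [u]
/i/ harmonizes with /o/ ([+round]) → [y]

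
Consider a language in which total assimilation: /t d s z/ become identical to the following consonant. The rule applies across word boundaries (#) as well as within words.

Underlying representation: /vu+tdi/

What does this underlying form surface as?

[vu+ddi]

/t/ before /d/ → [d] (total assimilation)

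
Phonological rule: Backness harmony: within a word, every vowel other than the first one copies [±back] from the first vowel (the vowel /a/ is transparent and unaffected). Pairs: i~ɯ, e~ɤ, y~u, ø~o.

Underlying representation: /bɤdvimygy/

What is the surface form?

[bɤdvɯmugu]

/i/ harmonizes with /ɤ/ ([+back]) → [ɯ]
/y/ harmonizes with /ɤ/ ([+back]) → [u]
/y/ harmonizes with /ɤ/ ([+back]) → [u]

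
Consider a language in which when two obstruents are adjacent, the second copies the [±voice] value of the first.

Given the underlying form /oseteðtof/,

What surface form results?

[oseteðdof]

/t/ after /ð/ (voiced) → [d]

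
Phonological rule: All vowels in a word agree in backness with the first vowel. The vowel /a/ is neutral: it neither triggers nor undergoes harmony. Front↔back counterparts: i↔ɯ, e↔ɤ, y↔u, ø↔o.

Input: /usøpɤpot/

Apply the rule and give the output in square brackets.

[usopɤpot]

/ø/ harmonizes with /u/ ([+back]) → [o]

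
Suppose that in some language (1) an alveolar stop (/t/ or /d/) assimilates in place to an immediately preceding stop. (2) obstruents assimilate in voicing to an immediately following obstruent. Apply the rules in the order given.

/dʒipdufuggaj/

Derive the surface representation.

Rule 1: /d/ after /p/ (labial) → [b]
After rule 1: dʒipbufuggaj
Rule 2: /p/ before /b/ (voiced) → [b]

[dʒibbufuggaj]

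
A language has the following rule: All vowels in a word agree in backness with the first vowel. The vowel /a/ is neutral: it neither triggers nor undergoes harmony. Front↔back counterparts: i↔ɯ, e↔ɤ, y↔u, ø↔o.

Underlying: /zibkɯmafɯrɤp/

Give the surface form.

/ɯ/ harmonizes with /i/ ([-back]) → [i]
/ɯ/ harmonizes with /i/ ([-back]) → [i]
/ɤ/ harmonizes with /i/ ([-back]) → [e]

[zibkimafirep]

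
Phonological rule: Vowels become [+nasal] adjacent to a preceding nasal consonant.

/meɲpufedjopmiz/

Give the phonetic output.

[mẽɲpufedjopmĩz]

/e/ after nasal /m/ → [ẽ]
/i/ after nasal /m/ → [ĩ]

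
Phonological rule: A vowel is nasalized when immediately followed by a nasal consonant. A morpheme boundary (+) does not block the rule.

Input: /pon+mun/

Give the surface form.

[põn+mũn]

/o/ before nasal /n/ → [õ]
/u/ before nasal /n/ → [ũ]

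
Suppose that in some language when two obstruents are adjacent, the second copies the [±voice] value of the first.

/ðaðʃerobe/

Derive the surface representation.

/ʃ/ after /ð/ (voiced) → [ʒ]

[ðaðʒerobe]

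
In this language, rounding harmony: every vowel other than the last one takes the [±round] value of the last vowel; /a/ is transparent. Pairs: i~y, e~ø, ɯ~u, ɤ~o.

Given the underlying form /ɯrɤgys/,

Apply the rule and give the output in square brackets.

/ɯ/ harmonizes with /y/ ([+round]) → [u]
/ɤ/ harmonizes with /y/ ([+round]) → [o]

[urogys]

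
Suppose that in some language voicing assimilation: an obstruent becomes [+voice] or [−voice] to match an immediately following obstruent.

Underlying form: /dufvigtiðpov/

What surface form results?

/f/ before /v/ (voiced) → [v]
/g/ before /t/ (voiceless) → [k]
/ð/ before /p/ (voiceless) → [θ]

[duvviktiθpov]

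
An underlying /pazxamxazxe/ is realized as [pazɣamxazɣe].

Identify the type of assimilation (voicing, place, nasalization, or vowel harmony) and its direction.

/x/→[ɣ] /x/→[ɣ].
Each target copies a feature from the preceding segment, so the direction is progressive.

voicing assimilation, progressive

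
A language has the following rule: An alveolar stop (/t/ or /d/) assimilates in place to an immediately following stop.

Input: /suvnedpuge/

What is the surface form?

/d/ before /p/ (labial) → [b]

[suvnebpuge]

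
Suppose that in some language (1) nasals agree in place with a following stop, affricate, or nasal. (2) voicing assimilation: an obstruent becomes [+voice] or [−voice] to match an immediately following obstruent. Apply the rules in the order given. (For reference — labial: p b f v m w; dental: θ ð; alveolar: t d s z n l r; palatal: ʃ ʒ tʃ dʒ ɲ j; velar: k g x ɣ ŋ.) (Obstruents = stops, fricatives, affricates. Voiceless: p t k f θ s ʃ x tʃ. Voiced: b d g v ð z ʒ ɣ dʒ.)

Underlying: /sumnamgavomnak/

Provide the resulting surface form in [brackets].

Rule 1: /m/ before /n/ (alveolar) → [n]
Rule 1: /m/ before /g/ (velar) → [ŋ]
Rule 1: /m/ before /n/ (alveolar) → [n]
After rule 1: sunnaŋgavonnak
Rule 2: no segment meets the rule's conditions; no change.

[sunnaŋgavonnak]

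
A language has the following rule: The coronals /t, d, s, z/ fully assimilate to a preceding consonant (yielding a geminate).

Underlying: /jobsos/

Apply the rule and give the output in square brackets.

[jobbos]

/s/ after /b/ → [b] (total assimilation)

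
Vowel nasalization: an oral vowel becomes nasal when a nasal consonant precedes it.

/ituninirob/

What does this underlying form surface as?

[itunĩnĩrob]

/i/ after nasal /n/ → [ĩ]
/i/ after nasal /n/ → [ĩ]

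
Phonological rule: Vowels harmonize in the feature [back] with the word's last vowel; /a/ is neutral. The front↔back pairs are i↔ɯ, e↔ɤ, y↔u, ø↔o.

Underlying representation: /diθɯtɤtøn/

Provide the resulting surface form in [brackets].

/ɯ/ harmonizes with /ø/ ([-back]) → [i]
/ɤ/ harmonizes with /ø/ ([-back]) → [e]

[diθitetøn]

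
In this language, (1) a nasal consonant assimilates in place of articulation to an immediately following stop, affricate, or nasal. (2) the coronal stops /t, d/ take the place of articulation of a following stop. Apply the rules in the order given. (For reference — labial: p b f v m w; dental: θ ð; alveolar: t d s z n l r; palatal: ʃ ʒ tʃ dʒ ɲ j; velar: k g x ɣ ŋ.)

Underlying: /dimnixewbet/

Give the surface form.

[dinnixewbet]

Rule 1: /m/ before /n/ (alveolar) → [n]
After rule 1: dinnixewbet
Rule 2: no segment meets the rule's conditions; no change.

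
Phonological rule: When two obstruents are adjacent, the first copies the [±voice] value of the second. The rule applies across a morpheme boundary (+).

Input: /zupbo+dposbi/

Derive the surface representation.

[zubbo+tpozbi]

/p/ before /b/ (voiced) → [b]
/d/ before /p/ (voiceless) → [t]
/s/ before /b/ (voiced) → [z]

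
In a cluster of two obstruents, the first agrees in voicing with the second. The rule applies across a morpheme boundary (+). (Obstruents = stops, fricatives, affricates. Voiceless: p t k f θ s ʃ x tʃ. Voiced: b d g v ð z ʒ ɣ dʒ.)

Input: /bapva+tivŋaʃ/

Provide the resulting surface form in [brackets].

/p/ before /v/ (voiced) → [b]

[babva+tivŋaʃ]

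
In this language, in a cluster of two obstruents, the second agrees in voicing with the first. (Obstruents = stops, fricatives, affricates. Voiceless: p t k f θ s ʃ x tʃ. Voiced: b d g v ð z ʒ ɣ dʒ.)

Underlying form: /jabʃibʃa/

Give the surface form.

/ʃ/ after /b/ (voiced) → [ʒ]
/ʃ/ after /b/ (voiced) → [ʒ]

[jabʒibʒa]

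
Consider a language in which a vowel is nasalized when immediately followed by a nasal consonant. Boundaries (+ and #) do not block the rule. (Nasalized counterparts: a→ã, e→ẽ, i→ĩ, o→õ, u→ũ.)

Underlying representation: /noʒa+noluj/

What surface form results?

/a/ before nasal /n/ → [ã]

[noʒã+noluj]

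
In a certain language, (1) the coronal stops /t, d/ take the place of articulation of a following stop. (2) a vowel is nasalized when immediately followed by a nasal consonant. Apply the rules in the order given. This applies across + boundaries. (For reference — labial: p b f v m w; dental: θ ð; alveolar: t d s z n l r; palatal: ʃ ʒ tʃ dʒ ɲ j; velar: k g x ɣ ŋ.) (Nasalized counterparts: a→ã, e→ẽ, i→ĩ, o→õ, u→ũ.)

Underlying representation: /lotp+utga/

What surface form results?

Rule 1: /t/ before /p/ (labial) → [p]
Rule 1: /t/ before /g/ (velar) → [k]
After rule 1: lopp+ukga
Rule 2: no segment meets the rule's conditions; no change.

[lopp+ukga]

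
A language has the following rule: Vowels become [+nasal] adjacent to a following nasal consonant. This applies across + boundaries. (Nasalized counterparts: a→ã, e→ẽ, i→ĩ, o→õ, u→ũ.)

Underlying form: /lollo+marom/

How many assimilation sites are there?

/o/ before nasal /m/ → [õ]
/o/ before nasal /m/ → [õ]
2 segments change.

2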